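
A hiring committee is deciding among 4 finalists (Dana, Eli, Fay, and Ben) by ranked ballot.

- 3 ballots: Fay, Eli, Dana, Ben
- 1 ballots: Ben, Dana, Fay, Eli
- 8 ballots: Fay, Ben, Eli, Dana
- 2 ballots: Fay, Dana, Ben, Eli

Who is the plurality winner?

First-place vote totals:
  Dana: 0
  Eli: 0
  Fay: 13
  Ben: 1
Fay has the most first-place votes.

Fay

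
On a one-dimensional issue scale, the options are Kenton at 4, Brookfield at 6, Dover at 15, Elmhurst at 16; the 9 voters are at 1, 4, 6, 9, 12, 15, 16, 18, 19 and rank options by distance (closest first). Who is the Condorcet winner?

With single-peaked preferences on a line, the Condorcet winner is the candidate closest to the median voter.
The median voter (position 12) is closest to Dover at 15.
Check: Dover vs Kenton — voters closer to Dover: 5 of 9.

Dover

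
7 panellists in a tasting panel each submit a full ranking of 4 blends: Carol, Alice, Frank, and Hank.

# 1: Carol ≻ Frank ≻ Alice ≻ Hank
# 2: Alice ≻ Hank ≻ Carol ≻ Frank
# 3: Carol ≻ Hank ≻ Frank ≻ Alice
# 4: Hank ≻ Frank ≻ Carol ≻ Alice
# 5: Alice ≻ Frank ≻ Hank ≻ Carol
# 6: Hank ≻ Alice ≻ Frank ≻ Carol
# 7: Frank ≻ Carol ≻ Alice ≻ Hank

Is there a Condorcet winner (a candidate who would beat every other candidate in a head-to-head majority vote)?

Head-to-head results (7 voters total):
Carol vs Alice: Carol wins 4–3.
Carol vs Frank: Frank wins 4–3.
Carol vs Hank: Hank wins 4–3.
Alice vs Frank: Frank wins 4–3.
Alice vs Hank: Alice wins 4–3.
Frank vs Hank: Hank wins 4–3.
No candidate beats all others: Carol beats Alice beats Hank beats Carol, a majority cycle.

No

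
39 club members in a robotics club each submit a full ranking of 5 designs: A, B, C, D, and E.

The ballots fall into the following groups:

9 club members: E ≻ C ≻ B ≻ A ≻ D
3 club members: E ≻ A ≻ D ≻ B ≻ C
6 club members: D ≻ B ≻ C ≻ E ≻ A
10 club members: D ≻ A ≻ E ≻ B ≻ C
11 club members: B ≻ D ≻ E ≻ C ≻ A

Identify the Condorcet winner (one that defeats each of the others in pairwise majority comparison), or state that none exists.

There is no Condorcet winner

Head-to-head results (39 voters total):
A vs B: B wins 26–13.
A vs C: C wins 26–13.
A vs D: D wins 27–12.
A vs E: E wins 29–10.
B vs C: B wins 30–9.
B vs D: B wins 20–19.
B vs E: E wins 22–17.
C vs D: D wins 30–9.
C vs E: E wins 33–6.
D vs E: D wins 27–12.
No candidate beats all others: B beats D beats E beats B, a majority cycle.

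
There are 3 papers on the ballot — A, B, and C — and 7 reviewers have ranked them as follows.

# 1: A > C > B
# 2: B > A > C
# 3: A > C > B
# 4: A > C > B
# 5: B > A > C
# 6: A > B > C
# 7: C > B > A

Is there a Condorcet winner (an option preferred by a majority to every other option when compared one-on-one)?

Yes

Head-to-head results (7 voters total):
A vs B: A wins 4–3.
A vs C: A wins 6–1.
B vs C: C wins 4–3.
A beats each rival — B (4–3), C (6–1) — so A is the Condorcet winner.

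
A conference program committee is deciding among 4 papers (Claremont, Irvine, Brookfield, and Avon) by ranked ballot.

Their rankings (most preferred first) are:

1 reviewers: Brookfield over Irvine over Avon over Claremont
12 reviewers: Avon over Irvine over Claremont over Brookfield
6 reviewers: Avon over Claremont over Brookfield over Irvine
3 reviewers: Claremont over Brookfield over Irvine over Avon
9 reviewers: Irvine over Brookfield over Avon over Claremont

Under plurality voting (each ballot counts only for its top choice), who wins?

Avon

First-place vote totals:
  Claremont: 3
  Irvine: 9
  Brookfield: 1
  Avon: 18
Avon has the most first-place votes.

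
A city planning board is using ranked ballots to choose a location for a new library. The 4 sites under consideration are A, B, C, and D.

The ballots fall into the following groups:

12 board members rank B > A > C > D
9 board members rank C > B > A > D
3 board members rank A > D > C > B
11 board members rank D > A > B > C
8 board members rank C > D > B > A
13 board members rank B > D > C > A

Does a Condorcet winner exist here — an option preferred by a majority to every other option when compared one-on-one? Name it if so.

Head-to-head results (56 voters total):
A vs B: B wins 42–14.
A vs C: C wins 30–26.
A vs D: D wins 32–24.
B vs C: B wins 36–20.
B vs D: B wins 34–22.
C vs D: C wins 29–27.
B beats each rival — A (42–14), C (36–20), D (34–22) — so B is the Condorcet winner.

B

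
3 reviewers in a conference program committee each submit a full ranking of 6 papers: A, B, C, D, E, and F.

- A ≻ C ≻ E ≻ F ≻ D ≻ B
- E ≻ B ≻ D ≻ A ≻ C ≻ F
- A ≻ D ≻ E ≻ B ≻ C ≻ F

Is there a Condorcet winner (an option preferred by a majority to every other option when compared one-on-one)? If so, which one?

A

Head-to-head results (3 voters total):
A vs B: A wins 2–1.
A vs C: A wins 3–0.
A vs D: A wins 2–1.
A vs E: A wins 2–1.
A vs F: A wins 3–0.
B vs C: B wins 2–1.
B vs D: D wins 2–1.
B vs E: E wins 3–0.
B vs F: B wins 2–1.
C vs D: D wins 2–1.
C vs E: E wins 2–1.
C vs F: C wins 3–0.
D vs E: E wins 2–1.
D vs F: D wins 2–1.
E vs F: E wins 3–0.
A beats each rival — B (2–1), C (3–0), D (2–1), E (2–1), F (3–0) — so A is the Condorcet winner.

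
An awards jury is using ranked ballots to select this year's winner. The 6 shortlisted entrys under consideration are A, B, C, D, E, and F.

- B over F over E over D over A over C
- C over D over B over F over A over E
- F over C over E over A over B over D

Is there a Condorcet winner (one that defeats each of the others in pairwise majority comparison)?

No

Head-to-head results (3 voters total):
A vs B: B wins 2–1.
A vs C: C wins 2–1.
A vs D: D wins 2–1.
A vs E: E wins 2–1.
A vs F: F wins 3–0.
B vs C: C wins 2–1.
B vs D: B wins 2–1.
B vs E: B wins 2–1.
B vs F: B wins 2–1.
C vs D: C wins 2–1.
C vs E: C wins 2–1.
C vs F: F wins 2–1.
D vs E: E wins 2–1.
D vs F: F wins 2–1.
E vs F: F wins 3–0.
No candidate beats all others: B beats F beats C beats B, a majority cycle.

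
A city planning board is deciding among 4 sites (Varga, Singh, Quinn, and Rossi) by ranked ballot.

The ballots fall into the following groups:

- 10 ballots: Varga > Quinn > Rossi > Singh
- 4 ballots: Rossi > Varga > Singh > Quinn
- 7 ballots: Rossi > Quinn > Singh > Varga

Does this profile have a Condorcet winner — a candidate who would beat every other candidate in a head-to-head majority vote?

Head-to-head results (21 voters total):
Varga vs Singh: Varga wins 14–7.
Varga vs Quinn: Varga wins 14–7.
Varga vs Rossi: Rossi wins 11–10.
Singh vs Quinn: Quinn wins 17–4.
Singh vs Rossi: Rossi wins 21–0.
Quinn vs Rossi: Rossi wins 11–10.
Rossi beats each rival — Varga (11–10), Singh (21–0), Quinn (11–10) — so Rossi is the Condorcet winner.

Yes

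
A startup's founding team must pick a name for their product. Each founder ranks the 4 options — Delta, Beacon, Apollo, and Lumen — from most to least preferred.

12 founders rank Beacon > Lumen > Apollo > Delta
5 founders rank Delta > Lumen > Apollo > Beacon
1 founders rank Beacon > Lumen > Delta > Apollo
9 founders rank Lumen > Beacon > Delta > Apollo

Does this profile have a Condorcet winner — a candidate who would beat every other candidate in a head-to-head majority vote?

Head-to-head results (27 voters total):
Delta vs Beacon: Beacon wins 22–5.
Delta vs Apollo: Delta wins 15–12.
Delta vs Lumen: Lumen wins 22–5.
Beacon vs Apollo: Beacon wins 22–5.
Beacon vs Lumen: Lumen wins 14–13.
Apollo vs Lumen: Lumen wins 27–0.
Lumen beats each rival — Delta (22–5), Beacon (14–13), Apollo (27–0) — so Lumen is the Condorcet winner.

Yes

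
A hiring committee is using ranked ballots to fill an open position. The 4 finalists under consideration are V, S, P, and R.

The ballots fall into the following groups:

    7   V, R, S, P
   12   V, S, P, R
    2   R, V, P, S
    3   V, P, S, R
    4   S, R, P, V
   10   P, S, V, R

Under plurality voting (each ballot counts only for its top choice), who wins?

V

First-place vote totals:
  V: 22
  S: 4
  P: 10
  R: 2
V has the most first-place votes.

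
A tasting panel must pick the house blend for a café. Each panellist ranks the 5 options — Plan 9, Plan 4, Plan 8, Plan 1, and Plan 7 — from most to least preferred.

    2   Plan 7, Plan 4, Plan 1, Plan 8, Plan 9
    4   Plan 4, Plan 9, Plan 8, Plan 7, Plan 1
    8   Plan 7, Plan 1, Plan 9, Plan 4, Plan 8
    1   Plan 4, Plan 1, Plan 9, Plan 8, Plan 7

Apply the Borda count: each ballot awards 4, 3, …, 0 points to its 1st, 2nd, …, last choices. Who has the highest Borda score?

Plan 7

Borda scores:
  Plan 9: 2·0 + 4·3 + 8·2 + 2 = 30
  Plan 4: 2·3 + 4·4 + 8·1 + 4 = 34
  Plan 8: 2·1 + 4·2 + 8·0 + 1 = 11
  Plan 1: 2·2 + 4·0 + 8·3 + 3 = 31
  Plan 7: 2·4 + 4·1 + 8·4 + 0 = 44
Plan 7 has the highest total.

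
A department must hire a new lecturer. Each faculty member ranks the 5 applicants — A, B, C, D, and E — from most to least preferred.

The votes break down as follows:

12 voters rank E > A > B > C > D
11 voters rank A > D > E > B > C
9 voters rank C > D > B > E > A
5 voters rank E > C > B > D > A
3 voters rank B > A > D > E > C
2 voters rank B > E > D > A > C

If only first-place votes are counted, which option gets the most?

First-place vote totals:
  A: 11
  B: 5
  C: 9
  D: 0
  E: 17
E has the most first-place votes.

E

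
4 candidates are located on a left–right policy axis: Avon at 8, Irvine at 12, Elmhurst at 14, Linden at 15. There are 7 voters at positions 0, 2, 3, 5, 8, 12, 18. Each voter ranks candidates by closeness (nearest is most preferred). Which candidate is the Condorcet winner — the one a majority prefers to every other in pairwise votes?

With single-peaked preferences on a line, the Condorcet winner is the candidate closest to the median voter.
The median voter (position 5) is closest to Avon at 8.
Check: Avon vs Irvine — voters closer to Avon: 5 of 7.

Avon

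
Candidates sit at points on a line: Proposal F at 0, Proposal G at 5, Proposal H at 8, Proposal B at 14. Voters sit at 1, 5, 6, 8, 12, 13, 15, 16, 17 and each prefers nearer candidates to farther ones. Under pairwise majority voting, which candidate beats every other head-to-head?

Proposal B

With single-peaked preferences on a line, the Condorcet winner is the candidate closest to the median voter.
The median voter (position 12) is closest to Proposal B at 14.
Check: Proposal B vs Proposal H — voters closer to Proposal B: 5 of 9.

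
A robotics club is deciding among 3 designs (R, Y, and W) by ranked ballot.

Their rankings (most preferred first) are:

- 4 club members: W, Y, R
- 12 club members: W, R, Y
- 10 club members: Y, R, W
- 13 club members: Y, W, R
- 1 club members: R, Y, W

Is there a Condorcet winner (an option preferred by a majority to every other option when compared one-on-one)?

Yes

Head-to-head results (40 voters total):
R vs Y: Y wins 27–13.
R vs W: W wins 29–11.
Y vs W: Y wins 24–16.
Y beats each rival — R (27–13), W (24–16) — so Y is the Condorcet winner.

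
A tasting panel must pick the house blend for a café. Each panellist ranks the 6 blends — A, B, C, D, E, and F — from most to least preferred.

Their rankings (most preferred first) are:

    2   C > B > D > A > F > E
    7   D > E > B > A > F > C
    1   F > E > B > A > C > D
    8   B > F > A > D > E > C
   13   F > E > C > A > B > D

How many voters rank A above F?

9

Ballots ranking A above F: 2+7 = 9.
Ballots ranking F above A: 1+8+13 = 22.
So 9 of 31 voters prefer A to F.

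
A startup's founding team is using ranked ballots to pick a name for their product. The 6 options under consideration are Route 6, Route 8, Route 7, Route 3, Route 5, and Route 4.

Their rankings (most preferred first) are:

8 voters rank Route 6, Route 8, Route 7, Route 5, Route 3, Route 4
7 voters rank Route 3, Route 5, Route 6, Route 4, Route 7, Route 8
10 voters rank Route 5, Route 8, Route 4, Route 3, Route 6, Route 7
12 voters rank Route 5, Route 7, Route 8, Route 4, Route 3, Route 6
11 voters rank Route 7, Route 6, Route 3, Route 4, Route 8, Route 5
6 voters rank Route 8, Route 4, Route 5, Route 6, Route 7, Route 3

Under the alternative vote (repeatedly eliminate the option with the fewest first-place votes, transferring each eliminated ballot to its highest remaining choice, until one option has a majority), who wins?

Round 1: Route 5 22, Route 7 11, Route 6 8, Route 3 7, Route 8 6, Route 4 0. Route 4 has the fewest and is eliminated.
Round 2: Route 5 22, Route 7 11, Route 6 8, Route 3 7, Route 8 6. Route 8 has the fewest and is eliminated.
Round 3: Route 5 28, Route 7 11, Route 6 8, Route 3 7. Route 5 has a majority.

Route 5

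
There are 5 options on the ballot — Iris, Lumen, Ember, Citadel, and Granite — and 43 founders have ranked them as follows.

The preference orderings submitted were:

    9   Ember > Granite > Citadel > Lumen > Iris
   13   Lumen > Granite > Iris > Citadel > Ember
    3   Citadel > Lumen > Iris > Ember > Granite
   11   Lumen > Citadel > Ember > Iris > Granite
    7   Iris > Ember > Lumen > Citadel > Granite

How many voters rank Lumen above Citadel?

31

Ballots ranking Lumen above Citadel: 13+11+7 = 31.
Ballots ranking Citadel above Lumen: 9+3 = 12.
So 31 of 43 voters prefer Lumen to Citadel.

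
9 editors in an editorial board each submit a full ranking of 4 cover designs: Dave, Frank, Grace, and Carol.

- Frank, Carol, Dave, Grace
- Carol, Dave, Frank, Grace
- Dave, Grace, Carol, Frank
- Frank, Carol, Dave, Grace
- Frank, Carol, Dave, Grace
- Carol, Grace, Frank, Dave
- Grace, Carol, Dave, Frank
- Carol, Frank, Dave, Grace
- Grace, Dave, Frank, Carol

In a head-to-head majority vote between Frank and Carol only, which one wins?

Carol

Ballots ranking Frank above Carol: 4.
Ballots ranking Carol above Frank: 5.
Carol wins the head-to-head, 5–4.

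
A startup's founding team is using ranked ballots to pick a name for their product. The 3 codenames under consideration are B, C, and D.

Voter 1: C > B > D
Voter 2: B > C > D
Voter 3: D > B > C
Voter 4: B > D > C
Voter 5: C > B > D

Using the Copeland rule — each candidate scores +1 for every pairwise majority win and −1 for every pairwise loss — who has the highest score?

Pairwise results:
  B vs C: B wins 3–2.
  B vs D: B wins 4–1.
  C vs D: C wins 3–2.
Copeland scores (wins − losses):
  B: 2 − 0 = 2
  C: 1 − 1 = 0
  D: 0 − 2 = -2
B has the best Copeland score.

B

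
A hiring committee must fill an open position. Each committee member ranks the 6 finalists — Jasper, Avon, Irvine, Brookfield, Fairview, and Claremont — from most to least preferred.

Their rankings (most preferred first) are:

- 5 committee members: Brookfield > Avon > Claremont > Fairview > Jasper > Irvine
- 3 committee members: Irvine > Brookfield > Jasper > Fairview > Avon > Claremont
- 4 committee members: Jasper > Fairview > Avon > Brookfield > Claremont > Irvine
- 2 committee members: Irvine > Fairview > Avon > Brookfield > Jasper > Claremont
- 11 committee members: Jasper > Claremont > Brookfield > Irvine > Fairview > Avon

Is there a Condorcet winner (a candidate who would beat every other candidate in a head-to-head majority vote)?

Yes

Head-to-head results (25 voters total):
Jasper vs Avon: Jasper wins 18–7.
Jasper vs Irvine: Jasper wins 20–5.
Jasper vs Brookfield: Jasper wins 15–10.
Jasper vs Fairview: Jasper wins 18–7.
Jasper vs Claremont: Jasper wins 20–5.
Avon vs Irvine: Irvine wins 16–9.
Avon vs Brookfield: Brookfield wins 19–6.
Avon vs Fairview: Fairview wins 20–5.
Avon vs Claremont: Avon wins 14–11.
Irvine vs Brookfield: Brookfield wins 20–5.
Irvine vs Fairview: Irvine wins 16–9.
Irvine vs Claremont: Claremont wins 20–5.
Brookfield vs Fairview: Brookfield wins 19–6.
Brookfield vs Claremont: Brookfield wins 14–11.
Fairview vs Claremont: Claremont wins 16–9.
Jasper beats each rival — Avon (18–7), Irvine (20–5), Brookfield (15–10), Fairview (18–7), Claremont (20–5) — so Jasper is the Condorcet winner.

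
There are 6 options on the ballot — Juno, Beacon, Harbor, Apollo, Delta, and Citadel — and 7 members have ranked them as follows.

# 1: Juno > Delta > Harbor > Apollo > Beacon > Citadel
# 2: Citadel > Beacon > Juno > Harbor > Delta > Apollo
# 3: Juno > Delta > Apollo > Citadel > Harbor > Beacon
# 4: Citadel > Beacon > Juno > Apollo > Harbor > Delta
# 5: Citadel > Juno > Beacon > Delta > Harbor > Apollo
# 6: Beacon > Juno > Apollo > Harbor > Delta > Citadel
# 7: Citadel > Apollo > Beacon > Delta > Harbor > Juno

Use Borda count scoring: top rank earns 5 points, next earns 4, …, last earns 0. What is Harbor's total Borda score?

11

Borda scores:
  Juno: 5 + 3 + 5 + 3 + 4 + 4 + 0 = 24
  Beacon: 1 + 4 + 0 + 4 + 3 + 5 + 3 = 20
  Harbor: 3 + 2 + 1 + 1 + 1 + 2 + 1 = 11
  Apollo: 2 + 0 + 3 + 2 + 0 + 3 + 4 = 14
  Delta: 4 + 1 + 4 + 0 + 2 + 1 + 2 = 14
  Citadel: 0 + 5 + 2 + 5 + 5 + 0 + 5 = 22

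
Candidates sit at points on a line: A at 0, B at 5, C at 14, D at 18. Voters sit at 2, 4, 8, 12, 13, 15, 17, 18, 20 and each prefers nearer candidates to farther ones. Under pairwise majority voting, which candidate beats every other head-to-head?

With single-peaked preferences on a line, the Condorcet winner is the candidate closest to the median voter.
The median voter (position 13) is closest to C at 14.
Check: C vs B — voters closer to C: 6 of 9.

C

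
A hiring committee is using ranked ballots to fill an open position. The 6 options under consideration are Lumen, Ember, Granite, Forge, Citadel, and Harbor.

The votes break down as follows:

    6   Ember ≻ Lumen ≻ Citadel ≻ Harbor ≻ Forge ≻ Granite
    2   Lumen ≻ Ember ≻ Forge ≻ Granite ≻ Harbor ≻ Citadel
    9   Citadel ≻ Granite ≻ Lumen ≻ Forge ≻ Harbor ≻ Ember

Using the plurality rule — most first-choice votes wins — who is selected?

First-place vote totals:
  Lumen: 2
  Ember: 6
  Granite: 0
  Forge: 0
  Citadel: 9
  Harbor: 0
Citadel has the most first-place votes.

Citadel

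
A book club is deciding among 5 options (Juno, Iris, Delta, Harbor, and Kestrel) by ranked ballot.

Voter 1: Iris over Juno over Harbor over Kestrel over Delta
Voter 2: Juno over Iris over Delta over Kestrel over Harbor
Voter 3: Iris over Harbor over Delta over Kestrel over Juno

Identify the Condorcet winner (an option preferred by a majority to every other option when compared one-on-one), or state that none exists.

Iris

Head-to-head results (3 voters total):
Juno vs Iris: Iris wins 2–1.
Juno vs Delta: Juno wins 2–1.
Juno vs Harbor: Juno wins 2–1.
Juno vs Kestrel: Juno wins 2–1.
Iris vs Delta: Iris wins 3–0.
Iris vs Harbor: Iris wins 3–0.
Iris vs Kestrel: Iris wins 3–0.
Delta vs Harbor: Harbor wins 2–1.
Delta vs Kestrel: Delta wins 2–1.
Harbor vs Kestrel: Harbor wins 2–1.
Iris beats each rival — Juno (2–1), Delta (3–0), Harbor (3–0), Kestrel (3–0) — so Iris is the Condorcet winner.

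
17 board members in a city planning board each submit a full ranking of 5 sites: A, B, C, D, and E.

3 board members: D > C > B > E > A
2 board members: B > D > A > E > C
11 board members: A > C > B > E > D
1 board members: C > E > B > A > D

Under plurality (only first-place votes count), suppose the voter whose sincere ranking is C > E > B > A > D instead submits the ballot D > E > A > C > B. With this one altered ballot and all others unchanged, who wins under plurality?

A

First-place totals with the altered ballot: A 11, B 2, C 0, D 4, E 0.
The winner is unchanged: still A.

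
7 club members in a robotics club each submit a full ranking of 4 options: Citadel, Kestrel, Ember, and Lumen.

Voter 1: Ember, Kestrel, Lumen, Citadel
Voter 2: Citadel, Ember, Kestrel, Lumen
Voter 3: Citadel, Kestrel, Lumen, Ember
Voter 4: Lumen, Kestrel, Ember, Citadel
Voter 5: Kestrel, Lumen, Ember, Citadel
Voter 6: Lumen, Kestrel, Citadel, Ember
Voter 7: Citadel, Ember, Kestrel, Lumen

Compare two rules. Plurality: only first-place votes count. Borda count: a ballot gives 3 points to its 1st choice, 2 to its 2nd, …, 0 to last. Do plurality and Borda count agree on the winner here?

Plurality first-place counts: Citadel 3, Kestrel 1, Ember 1, Lumen 2 → Citadel.
Borda totals: Citadel 10, Kestrel 13, Ember 9, Lumen 10 → Kestrel.
The two rules disagree: plurality picks Citadel, Borda picks Kestrel.

No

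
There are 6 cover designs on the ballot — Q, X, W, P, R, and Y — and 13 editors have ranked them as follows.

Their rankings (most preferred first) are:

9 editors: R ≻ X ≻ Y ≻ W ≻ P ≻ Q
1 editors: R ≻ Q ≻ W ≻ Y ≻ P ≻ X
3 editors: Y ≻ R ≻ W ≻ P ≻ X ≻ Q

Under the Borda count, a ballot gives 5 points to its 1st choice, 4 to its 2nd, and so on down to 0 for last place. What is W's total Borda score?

30

Borda scores:
  Q: 9·0 + 4 + 3·0 = 4
  X: 9·4 + 0 + 3·1 = 39
  W: 9·2 + 3 + 3·3 = 30
  P: 9·1 + 1 + 3·2 = 16
  R: 9·5 + 5 + 3·4 = 62
  Y: 9·3 + 2 + 3·5 = 44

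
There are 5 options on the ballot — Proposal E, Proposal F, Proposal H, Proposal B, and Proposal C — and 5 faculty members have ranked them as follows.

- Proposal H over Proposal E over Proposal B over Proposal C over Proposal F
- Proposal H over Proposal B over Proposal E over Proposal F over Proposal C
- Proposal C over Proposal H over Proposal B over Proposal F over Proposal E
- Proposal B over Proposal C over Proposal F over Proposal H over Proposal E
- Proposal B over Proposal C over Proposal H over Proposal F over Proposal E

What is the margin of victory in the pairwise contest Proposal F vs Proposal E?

Ballots ranking Proposal F above Proposal E: 3.
Ballots ranking Proposal E above Proposal F: 2.
Proposal F wins 3–2, a margin of 1.

1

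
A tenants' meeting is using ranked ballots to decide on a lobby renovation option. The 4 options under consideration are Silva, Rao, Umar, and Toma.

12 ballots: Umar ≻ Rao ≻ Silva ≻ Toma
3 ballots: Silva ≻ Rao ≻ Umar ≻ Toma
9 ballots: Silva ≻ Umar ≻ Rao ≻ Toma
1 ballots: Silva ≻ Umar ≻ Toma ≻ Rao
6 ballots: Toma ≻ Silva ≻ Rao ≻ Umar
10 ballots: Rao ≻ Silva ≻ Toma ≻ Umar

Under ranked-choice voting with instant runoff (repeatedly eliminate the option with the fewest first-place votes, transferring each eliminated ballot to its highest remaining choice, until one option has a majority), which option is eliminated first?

Toma

Round 1: Silva 13, Umar 12, Rao 10, Toma 6. Toma has the fewest and is eliminated.
Round 2: Silva 19, Umar 12, Rao 10. Rao has the fewest and is eliminated.
Round 3: Silva 29, Umar 12. Silva has a majority.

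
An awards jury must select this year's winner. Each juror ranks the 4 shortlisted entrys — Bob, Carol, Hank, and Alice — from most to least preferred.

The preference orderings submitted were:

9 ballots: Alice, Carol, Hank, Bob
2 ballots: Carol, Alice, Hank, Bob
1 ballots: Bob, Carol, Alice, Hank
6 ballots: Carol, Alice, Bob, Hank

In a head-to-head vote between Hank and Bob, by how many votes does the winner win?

Ballots ranking Hank above Bob: 9+2 = 11.
Ballots ranking Bob above Hank: 1+6 = 7.
Hank wins 11–7, a margin of 4.

4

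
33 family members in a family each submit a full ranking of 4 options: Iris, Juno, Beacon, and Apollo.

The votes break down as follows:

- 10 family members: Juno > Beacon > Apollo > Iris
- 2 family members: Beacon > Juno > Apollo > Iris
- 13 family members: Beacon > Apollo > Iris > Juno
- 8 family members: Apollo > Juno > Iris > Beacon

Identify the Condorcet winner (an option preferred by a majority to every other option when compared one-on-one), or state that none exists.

No Condorcet winner

Head-to-head results (33 voters total):
Iris vs Juno: Juno wins 20–13.
Iris vs Beacon: Beacon wins 25–8.
Iris vs Apollo: Apollo wins 33–0.
Juno vs Beacon: Juno wins 18–15.
Juno vs Apollo: Apollo wins 21–12.
Beacon vs Apollo: Beacon wins 25–8.
No candidate beats all others: Juno beats Beacon beats Apollo beats Juno, a majority cycle.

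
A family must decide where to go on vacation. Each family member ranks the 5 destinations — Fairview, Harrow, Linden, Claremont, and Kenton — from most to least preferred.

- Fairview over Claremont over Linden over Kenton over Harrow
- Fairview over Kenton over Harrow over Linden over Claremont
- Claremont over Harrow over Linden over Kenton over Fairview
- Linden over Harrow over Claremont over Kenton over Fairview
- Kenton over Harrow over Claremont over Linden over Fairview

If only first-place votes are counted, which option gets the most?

Fairview

First-place vote totals:
  Fairview: 2
  Harrow: 0
  Linden: 1
  Claremont: 1
  Kenton: 1
Fairview has the most first-place votes.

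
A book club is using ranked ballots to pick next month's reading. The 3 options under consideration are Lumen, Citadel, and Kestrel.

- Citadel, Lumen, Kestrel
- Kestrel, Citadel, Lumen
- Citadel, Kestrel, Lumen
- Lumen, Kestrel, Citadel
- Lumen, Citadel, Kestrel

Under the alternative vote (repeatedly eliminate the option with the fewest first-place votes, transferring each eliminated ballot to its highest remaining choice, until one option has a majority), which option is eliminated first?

Kestrel

Round 1: Lumen 2, Citadel 2, Kestrel 1. Kestrel has the fewest and is eliminated.
Round 2: Citadel 3, Lumen 2. Citadel has a majority.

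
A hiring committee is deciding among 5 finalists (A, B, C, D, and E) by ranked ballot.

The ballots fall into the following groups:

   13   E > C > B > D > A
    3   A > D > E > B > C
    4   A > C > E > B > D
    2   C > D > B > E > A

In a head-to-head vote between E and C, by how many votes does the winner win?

Ballots ranking E above C: 13+3 = 16.
Ballots ranking C above E: 4+2 = 6.
E wins 16–6, a margin of 10.

10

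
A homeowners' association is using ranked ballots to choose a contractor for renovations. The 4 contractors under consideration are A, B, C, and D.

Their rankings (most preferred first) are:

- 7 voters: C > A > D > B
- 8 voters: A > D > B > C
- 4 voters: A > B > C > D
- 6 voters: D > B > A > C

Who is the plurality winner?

A

First-place vote totals:
  A: 12
  B: 0
  C: 7
  D: 6
A has the most first-place votes.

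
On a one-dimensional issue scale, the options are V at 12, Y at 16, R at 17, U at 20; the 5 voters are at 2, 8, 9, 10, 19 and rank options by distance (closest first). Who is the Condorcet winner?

V

With single-peaked preferences on a line, the Condorcet winner is the candidate closest to the median voter.
The median voter (position 9) is closest to V at 12.
Check: V vs R — voters closer to V: 4 of 5.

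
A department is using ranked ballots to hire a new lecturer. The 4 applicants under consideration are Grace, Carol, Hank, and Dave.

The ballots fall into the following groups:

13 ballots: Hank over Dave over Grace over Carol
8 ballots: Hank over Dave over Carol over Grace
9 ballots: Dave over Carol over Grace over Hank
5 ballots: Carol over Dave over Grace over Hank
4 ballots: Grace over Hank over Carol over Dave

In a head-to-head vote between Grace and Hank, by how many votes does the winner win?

3

Ballots ranking Grace above Hank: 9+5+4 = 18.
Ballots ranking Hank above Grace: 13+8 = 21.
Hank wins 21–18, a margin of 3.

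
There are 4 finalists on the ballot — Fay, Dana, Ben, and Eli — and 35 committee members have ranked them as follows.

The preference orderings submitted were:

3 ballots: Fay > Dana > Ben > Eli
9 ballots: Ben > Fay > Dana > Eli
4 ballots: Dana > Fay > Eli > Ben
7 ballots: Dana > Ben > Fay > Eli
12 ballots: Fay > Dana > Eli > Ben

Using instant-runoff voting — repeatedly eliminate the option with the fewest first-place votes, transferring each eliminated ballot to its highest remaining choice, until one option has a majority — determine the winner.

Round 1: Fay 15, Dana 11, Ben 9, Eli 0. Eli has the fewest and is eliminated.
Round 2: Fay 15, Dana 11, Ben 9. Ben has the fewest and is eliminated.
Round 3: Fay 24, Dana 11. Fay has a majority.

Fay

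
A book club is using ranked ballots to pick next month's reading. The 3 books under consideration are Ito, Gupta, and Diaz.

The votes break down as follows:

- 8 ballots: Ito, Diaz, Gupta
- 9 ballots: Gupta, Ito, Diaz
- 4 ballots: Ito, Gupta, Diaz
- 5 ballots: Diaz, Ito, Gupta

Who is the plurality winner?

Ito

First-place vote totals:
  Ito: 12
  Gupta: 9
  Diaz: 5
Ito has the most first-place votes.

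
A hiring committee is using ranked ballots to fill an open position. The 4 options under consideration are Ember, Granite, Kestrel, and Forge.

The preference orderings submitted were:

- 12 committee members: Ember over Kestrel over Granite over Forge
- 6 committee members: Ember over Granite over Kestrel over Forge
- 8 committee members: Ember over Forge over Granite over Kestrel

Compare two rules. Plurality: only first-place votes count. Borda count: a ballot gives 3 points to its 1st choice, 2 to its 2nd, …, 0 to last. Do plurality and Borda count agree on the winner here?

Yes

Plurality first-place counts: Ember 26, Granite 0, Kestrel 0, Forge 0 → Ember.
Borda totals: Ember 78, Granite 32, Kestrel 30, Forge 16 → Ember.
The two rules agree on Ember.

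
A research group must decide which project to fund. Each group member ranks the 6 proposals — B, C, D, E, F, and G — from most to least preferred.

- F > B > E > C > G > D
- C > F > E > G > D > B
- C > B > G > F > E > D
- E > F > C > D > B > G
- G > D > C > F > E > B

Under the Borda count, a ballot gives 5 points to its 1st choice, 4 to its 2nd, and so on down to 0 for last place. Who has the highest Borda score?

Borda scores:
  B: 4 + 0 + 4 + 1 + 0 = 9
  C: 2 + 5 + 5 + 3 + 3 = 18
  D: 0 + 1 + 0 + 2 + 4 = 7
  E: 3 + 3 + 1 + 5 + 1 = 13
  F: 5 + 4 + 2 + 4 + 2 = 17
  G: 1 + 2 + 3 + 0 + 5 = 11
C has the highest total.

C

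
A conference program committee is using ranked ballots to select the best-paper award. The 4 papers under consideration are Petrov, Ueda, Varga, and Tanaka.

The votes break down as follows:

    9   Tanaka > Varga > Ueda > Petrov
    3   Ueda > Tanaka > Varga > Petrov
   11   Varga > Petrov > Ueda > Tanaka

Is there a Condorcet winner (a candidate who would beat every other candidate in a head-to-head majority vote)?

Head-to-head results (23 voters total):
Petrov vs Ueda: Ueda wins 12–11.
Petrov vs Varga: Varga wins 23–0.
Petrov vs Tanaka: Tanaka wins 12–11.
Ueda vs Varga: Varga wins 20–3.
Ueda vs Tanaka: Ueda wins 14–9.
Varga vs Tanaka: Tanaka wins 12–11.
No candidate beats all others: Ueda beats Tanaka beats Varga beats Ueda, a majority cycle.

No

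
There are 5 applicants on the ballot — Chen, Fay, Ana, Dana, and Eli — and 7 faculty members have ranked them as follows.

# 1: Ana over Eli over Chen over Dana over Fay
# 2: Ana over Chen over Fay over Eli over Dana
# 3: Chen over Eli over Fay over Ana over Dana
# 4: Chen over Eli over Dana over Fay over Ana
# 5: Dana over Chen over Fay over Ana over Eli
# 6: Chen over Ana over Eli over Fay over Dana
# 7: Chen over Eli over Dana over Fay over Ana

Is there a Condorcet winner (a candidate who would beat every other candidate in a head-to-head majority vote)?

Head-to-head results (7 voters total):
Chen vs Fay: Chen wins 7–0.
Chen vs Ana: Chen wins 5–2.
Chen vs Dana: Chen wins 6–1.
Chen vs Eli: Chen wins 6–1.
Fay vs Ana: Fay wins 4–3.
Fay vs Dana: Dana wins 4–3.
Fay vs Eli: Eli wins 5–2.
Ana vs Dana: Ana wins 4–3.
Ana vs Eli: Ana wins 4–3.
Dana vs Eli: Eli wins 6–1.
Chen beats each rival — Fay (7–0), Ana (5–2), Dana (6–1), Eli (6–1) — so Chen is the Condorcet winner.

Yes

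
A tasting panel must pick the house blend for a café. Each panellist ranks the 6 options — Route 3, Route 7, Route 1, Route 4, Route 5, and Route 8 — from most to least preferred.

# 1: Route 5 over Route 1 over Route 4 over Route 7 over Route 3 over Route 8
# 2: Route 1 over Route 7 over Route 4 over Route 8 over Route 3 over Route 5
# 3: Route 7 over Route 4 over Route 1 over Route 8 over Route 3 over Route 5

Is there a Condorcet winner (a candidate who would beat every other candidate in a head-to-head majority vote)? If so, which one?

Head-to-head results (3 voters total):
Route 3 vs Route 7: Route 7 wins 3–0.
Route 3 vs Route 1: Route 1 wins 3–0.
Route 3 vs Route 4: Route 4 wins 3–0.
Route 3 vs Route 5: Route 3 wins 2–1.
Route 3 vs Route 8: Route 8 wins 2–1.
Route 7 vs Route 1: Route 1 wins 2–1.
Route 7 vs Route 4: Route 7 wins 2–1.
Route 7 vs Route 5: Route 7 wins 2–1.
Route 7 vs Route 8: Route 7 wins 3–0.
Route 1 vs Route 4: Route 1 wins 2–1.
Route 1 vs Route 5: Route 1 wins 2–1.
Route 1 vs Route 8: Route 1 wins 3–0.
Route 4 vs Route 5: Route 4 wins 2–1.
Route 4 vs Route 8: Route 4 wins 3–0.
Route 5 vs Route 8: Route 8 wins 2–1.
Route 1 beats each rival — Route 3 (3–0), Route 7 (2–1), Route 4 (2–1), Route 5 (2–1), Route 8 (3–0) — so Route 1 is the Condorcet winner.

Route 1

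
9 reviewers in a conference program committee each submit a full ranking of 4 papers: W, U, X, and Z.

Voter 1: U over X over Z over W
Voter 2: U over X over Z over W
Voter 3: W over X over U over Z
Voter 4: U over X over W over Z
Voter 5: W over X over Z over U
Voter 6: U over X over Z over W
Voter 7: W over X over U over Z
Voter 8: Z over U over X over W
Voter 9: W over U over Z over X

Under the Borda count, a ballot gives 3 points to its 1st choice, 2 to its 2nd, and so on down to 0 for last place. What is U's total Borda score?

18

Borda scores:
  W: 0 + 0 + 3 + 1 + 3 + 0 + 3 + 0 + 3 = 13
  U: 3 + 3 + 1 + 3 + 0 + 3 + 1 + 2 + 2 = 18
  X: 2 + 2 + 2 + 2 + 2 + 2 + 2 + 1 + 0 = 15
  Z: 1 + 1 + 0 + 0 + 1 + 1 + 0 + 3 + 1 = 8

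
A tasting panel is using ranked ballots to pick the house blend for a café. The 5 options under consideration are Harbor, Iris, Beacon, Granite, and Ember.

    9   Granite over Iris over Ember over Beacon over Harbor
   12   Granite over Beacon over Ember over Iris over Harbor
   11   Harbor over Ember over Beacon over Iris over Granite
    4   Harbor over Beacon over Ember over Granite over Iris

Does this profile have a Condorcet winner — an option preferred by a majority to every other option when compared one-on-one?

Head-to-head results (36 voters total):
Harbor vs Iris: Iris wins 21–15.
Harbor vs Beacon: Beacon wins 21–15.
Harbor vs Granite: Granite wins 21–15.
Harbor vs Ember: Ember wins 21–15.
Iris vs Beacon: Beacon wins 27–9.
Iris vs Granite: Granite wins 25–11.
Iris vs Ember: Ember wins 27–9.
Beacon vs Granite: Granite wins 21–15.
Beacon vs Ember: Ember wins 20–16.
Granite vs Ember: Granite wins 21–15.
Granite beats each rival — Harbor (21–15), Iris (25–11), Beacon (21–15), Ember (21–15) — so Granite is the Condorcet winner.

Yes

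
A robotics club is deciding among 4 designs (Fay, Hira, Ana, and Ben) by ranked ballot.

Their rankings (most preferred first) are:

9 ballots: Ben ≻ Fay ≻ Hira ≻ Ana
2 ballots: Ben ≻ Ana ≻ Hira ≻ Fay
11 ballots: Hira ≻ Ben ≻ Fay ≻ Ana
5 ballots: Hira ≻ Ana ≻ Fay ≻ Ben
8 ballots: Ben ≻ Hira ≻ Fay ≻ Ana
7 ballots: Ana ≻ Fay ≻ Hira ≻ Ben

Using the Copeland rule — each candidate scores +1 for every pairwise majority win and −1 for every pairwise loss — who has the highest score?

Pairwise results:
  Fay vs Hira: Hira wins 26–16.
  Fay vs Ana: Fay wins 28–14.
  Fay vs Ben: Ben wins 30–12.
  Hira vs Ana: Hira wins 33–9.
  Hira vs Ben: Hira wins 23–19.
  Ana vs Ben: Ben wins 30–12.
Copeland scores (wins − losses):
  Fay: 1 − 2 = -1
  Hira: 3 − 0 = 3
  Ana: 0 − 3 = -3
  Ben: 2 − 1 = 1
Hira has the best Copeland score.

Hira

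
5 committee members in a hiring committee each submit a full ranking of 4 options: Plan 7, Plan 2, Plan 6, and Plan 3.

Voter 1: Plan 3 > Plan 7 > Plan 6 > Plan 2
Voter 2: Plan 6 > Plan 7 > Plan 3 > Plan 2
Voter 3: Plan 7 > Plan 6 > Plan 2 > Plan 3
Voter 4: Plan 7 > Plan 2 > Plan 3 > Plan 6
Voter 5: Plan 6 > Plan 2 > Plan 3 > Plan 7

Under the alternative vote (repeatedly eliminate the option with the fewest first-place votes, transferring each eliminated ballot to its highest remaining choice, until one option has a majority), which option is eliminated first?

Plan 2

Round 1: Plan 7 2, Plan 6 2, Plan 3 1, Plan 2 0. Plan 2 has the fewest and is eliminated.
Round 2: Plan 7 2, Plan 6 2, Plan 3 1. Plan 3 has the fewest and is eliminated.
Round 3: Plan 7 3, Plan 6 2. Plan 7 has a majority.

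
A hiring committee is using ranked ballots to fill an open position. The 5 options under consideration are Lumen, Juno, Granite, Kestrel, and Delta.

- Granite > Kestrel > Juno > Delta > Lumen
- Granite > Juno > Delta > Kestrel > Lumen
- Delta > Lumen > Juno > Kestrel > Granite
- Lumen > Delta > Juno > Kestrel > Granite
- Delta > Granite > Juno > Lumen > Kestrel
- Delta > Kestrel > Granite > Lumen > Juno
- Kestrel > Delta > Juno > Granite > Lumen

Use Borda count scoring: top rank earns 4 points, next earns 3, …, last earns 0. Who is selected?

Delta

Borda scores:
  Lumen: 0 + 0 + 3 + 4 + 1 + 1 + 0 = 9
  Juno: 2 + 3 + 2 + 2 + 2 + 0 + 2 = 13
  Granite: 4 + 4 + 0 + 0 + 3 + 2 + 1 = 14
  Kestrel: 3 + 1 + 1 + 1 + 0 + 3 + 4 = 13
  Delta: 1 + 2 + 4 + 3 + 4 + 4 + 3 = 21
Delta has the highest total.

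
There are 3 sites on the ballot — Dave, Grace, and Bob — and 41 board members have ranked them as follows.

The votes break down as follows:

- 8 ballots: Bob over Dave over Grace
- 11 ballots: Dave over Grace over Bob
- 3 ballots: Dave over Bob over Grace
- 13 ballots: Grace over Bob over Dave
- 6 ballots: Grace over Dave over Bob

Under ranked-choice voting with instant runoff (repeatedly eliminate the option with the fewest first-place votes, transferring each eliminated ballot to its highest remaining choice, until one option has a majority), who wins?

Round 1: Grace 19, Dave 14, Bob 8. Bob has the fewest and is eliminated.
Round 2: Dave 22, Grace 19. Dave has a majority.

Dave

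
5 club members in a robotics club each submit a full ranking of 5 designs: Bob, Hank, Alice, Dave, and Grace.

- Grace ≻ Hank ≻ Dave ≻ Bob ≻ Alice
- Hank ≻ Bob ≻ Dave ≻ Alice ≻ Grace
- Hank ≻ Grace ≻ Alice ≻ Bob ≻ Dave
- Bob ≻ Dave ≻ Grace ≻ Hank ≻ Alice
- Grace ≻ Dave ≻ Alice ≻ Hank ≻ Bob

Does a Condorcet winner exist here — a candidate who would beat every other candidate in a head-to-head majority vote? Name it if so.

Grace

Head-to-head results (5 voters total):
Bob vs Hank: Hank wins 4–1.
Bob vs Alice: Bob wins 3–2.
Bob vs Dave: Bob wins 3–2.
Bob vs Grace: Grace wins 3–2.
Hank vs Alice: Hank wins 4–1.
Hank vs Dave: Hank wins 3–2.
Hank vs Grace: Grace wins 3–2.
Alice vs Dave: Dave wins 4–1.
Alice vs Grace: Grace wins 4–1.
Dave vs Grace: Grace wins 3–2.
Grace beats each rival — Bob (3–2), Hank (3–2), Alice (4–1), Dave (3–2) — so Grace is the Condorcet winner.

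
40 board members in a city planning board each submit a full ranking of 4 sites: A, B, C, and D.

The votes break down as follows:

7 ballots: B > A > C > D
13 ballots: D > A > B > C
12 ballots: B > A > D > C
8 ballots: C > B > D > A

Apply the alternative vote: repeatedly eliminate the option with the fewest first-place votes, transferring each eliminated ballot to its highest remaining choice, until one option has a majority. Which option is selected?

B

Round 1: B 19, D 13, C 8, A 0. A has the fewest and is eliminated.
Round 2: B 19, D 13, C 8. C has the fewest and is eliminated.
Round 3: B 27, D 13. B has a majority.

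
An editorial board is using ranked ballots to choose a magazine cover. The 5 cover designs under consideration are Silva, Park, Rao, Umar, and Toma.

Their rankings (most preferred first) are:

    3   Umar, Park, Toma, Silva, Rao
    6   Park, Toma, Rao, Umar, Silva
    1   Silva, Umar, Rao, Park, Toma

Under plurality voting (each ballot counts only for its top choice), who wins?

First-place vote totals:
  Silva: 1
  Park: 6
  Rao: 0
  Umar: 3
  Toma: 0
Park has the most first-place votes.

Park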